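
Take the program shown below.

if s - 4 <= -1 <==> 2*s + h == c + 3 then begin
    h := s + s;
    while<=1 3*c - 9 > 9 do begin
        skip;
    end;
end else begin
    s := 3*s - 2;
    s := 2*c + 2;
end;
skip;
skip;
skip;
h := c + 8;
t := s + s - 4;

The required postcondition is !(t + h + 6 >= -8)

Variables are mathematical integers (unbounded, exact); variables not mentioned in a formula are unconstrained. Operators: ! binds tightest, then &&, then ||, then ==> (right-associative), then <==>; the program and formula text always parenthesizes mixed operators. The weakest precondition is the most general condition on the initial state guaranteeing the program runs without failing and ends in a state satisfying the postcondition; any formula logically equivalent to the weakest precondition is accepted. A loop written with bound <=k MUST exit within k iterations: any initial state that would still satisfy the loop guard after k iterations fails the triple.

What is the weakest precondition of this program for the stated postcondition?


Working backward. After the program, the postcondition !(t + h + 6 >= -8) must hold; in canonical form it is !(h + t >= -14).
Before t := s + s - 4: !(h + 2*s >= -10)
Before h := c + 8: !(c + 2*s >= -18)
Before skip: !(c + 2*s >= -18)
Before skip: !(c + 2*s >= -18)
Before skip: !(c + 2*s >= -18)
Then branch requires (3*c > 18 ==> ((!(3*c > 18)) && (!(c + 2*s >= -18)))) && ((!(3*c > 18)) ==> (!(c + 2*s >= -18))); else branch requires !(5*c >= -22).
Before the if: ((s <= 3 <==> h + 2*s == c + 3) ==> ((3*c > 18 ==> ((!(3*c > 18)) && (!(c + 2*s >= -18)))) && ((!(3*c > 18)) ==> (!(c + 2*s >= -18))))) && ((!(s <= 3 <==> h + 2*s == c + 3)) ==> (!(5*c >= -22)))
Answer: WP = ((s <= 3 <==> h + 2*s == c + 3) ==> ((3*c > 18 ==> ((!(3*c > 18)) && (!(c + 2*s >= -18)))) && ((!(3*c > 18)) ==> (!(c + 2*s >= -18))))) && ((!(s <= 3 <==> h + 2*s == c + 3)) ==> (!(5*c >= -22)))


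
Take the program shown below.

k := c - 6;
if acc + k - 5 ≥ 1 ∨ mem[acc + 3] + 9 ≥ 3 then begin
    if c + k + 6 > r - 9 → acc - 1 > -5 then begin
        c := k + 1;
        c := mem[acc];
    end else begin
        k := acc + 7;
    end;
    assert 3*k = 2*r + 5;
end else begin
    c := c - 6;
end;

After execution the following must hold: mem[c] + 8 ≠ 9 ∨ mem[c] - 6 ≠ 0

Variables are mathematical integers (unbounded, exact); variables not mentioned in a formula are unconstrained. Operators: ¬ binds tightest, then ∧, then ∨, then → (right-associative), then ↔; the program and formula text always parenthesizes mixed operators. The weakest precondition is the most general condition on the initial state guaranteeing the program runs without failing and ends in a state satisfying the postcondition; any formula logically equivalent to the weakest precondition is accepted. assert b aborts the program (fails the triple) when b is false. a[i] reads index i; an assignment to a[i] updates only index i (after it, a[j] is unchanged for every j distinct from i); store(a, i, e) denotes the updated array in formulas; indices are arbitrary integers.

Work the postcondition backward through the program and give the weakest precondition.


Working backward. After the program, the postcondition mem[c] + 8 ≠ 9 ∨ mem[c] - 6 ≠ 0 must hold; in canonical form it is mem[c] ≠ 1 ∨ mem[c] ≠ 6.
Then branch requires ((c + k > r - 15 → acc > -4) → (3*k = 2*r + 5 ∧ (mem[mem[acc]] ≠ 1 ∨ mem[mem[acc]] ≠ 6))) ∧ ((¬(c + k > r - 15 → acc > -4)) → (3*acc = 2*r - 16 ∧ (mem[c] ≠ 1 ∨ mem[c] ≠ 6))); else branch requires mem[c - 6] ≠ 1 ∨ mem[c - 6] ≠ 6.
Before the if: ((acc + k ≥ 6 ∨ mem[acc + 3] ≥ -6) → (((c + k > r - 15 → acc > -4) → (3*k = 2*r + 5 ∧ (mem[mem[acc]] ≠ 1 ∨ mem[mem[acc]] ≠ 6))) ∧ ((¬(c + k > r - 15 → acc > -4)) → (3*acc = 2*r - 16 ∧ (mem[c] ≠ 1 ∨ mem[c] ≠ 6))))) ∧ ((¬(acc + k ≥ 6 ∨ mem[acc + 3] ≥ -6)) → (mem[c - 6] ≠ 1 ∨ mem[c - 6] ≠ 6))
Before k := c - 6: ((acc + c ≥ 12 ∨ mem[acc + 3] ≥ -6) → (((2*c > r - 9 → acc > -4) → (3*c = 2*r + 23 ∧ (mem[mem[acc]] ≠ 1 ∨ mem[mem[acc]] ≠ 6))) ∧ ((¬(2*c > r - 9 → acc > -4)) → (3*acc = 2*r - 16 ∧ (mem[c] ≠ 1 ∨ mem[c] ≠ 6))))) ∧ ((¬(acc + c ≥ 12 ∨ mem[acc + 3] ≥ -6)) → (mem[c - 6] ≠ 1 ∨ mem[c - 6] ≠ 6))
Answer: WP = ((acc + c ≥ 12 ∨ mem[acc + 3] ≥ -6) → (((2*c > r - 9 → acc > -4) → (3*c = 2*r + 23 ∧ (mem[mem[acc]] ≠ 1 ∨ mem[mem[acc]] ≠ 6))) ∧ ((¬(2*c > r - 9 → acc > -4)) → (3*acc = 2*r - 16 ∧ (mem[c] ≠ 1 ∨ mem[c] ≠ 6))))) ∧ ((¬(acc + c ≥ 12 ∨ mem[acc + 3] ≥ -6)) → (mem[c - 6] ≠ 1 ∨ mem[c - 6] ≠ 6))


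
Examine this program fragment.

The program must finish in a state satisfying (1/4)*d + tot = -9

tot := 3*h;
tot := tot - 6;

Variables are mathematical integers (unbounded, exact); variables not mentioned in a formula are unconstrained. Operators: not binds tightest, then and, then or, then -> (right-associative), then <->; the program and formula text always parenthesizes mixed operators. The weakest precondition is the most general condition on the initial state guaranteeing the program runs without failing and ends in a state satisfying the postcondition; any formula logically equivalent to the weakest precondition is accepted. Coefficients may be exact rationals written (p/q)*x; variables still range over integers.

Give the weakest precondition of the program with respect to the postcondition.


Working backward. After the program, (1/4)*d + tot = -9 must hold.
Before tot := tot - 6: (1/4)*d + tot = -3
Before tot := 3*h: (1/4)*d + 3*h = -3
Answer: WP = (1/4)*d + 3*h = -3


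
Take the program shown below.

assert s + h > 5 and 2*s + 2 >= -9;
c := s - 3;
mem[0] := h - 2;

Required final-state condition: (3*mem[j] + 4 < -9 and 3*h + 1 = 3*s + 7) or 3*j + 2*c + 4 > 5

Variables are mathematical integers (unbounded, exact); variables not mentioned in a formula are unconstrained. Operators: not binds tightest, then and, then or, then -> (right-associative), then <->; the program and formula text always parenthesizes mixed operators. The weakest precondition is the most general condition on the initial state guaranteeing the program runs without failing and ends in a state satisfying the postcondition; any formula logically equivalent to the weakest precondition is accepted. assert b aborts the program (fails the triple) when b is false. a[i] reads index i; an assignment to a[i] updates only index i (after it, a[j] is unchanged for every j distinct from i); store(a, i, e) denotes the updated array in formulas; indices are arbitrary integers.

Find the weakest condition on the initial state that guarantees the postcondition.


Working backward. After the program, the postcondition (3*mem[j] + 4 < -9 and 3*h + 1 = 3*s + 7) or 3*j + 2*c + 4 > 5 must hold; in canonical form it is (3*mem[j] < -13 and 3*h = 3*s + 6) or 2*c + 3*j > 1.
Before mem[0] := h - 2: (3*store(mem, 0, h - 2)[j] < -13 and 3*h = 3*s + 6) or 2*c + 3*j > 1
Before c := s - 3: (3*store(mem, 0, h - 2)[j] < -13 and 3*h = 3*s + 6) or 3*j + 2*s > 7
Before assert s + h > 5 and 2*s + 2 >= -9: h + s > 5 and 2*s >= -11 and ((3*store(mem, 0, h - 2)[j] < -13 and 3*h = 3*s + 6) or 3*j + 2*s > 7)
Answer: WP = h + s > 5 and 2*s >= -11 and ((3*store(mem, 0, h - 2)[j] < -13 and 3*h = 3*s + 6) or 3*j + 2*s > 7)


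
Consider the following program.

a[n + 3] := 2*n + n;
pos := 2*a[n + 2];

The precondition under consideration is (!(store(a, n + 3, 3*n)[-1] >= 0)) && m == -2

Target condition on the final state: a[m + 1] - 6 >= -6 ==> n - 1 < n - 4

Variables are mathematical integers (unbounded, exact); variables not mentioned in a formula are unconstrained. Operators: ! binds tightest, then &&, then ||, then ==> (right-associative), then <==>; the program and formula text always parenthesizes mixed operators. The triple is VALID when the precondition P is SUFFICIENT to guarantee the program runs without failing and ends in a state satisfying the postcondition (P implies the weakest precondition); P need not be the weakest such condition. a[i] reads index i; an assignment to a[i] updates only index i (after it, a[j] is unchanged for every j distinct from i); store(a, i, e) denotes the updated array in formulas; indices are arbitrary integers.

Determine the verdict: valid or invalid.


Working backward. After the program, the postcondition a[m + 1] - 6 >= -6 ==> n - 1 < n - 4 must hold; in canonical form it is !(a[m + 1] >= 0).
Before pos := 2*a[n + 2]: !(a[m + 1] >= 0)
Before a[n + 3] := 2*n + n: !(store(a, n + 3, 3*n)[m + 1] >= 0)
The weakest precondition is !(store(a, n + 3, 3*n)[m + 1] >= 0).
Check whether (!(store(a, n + 3, 3*n)[-1] >= 0)) && m == -2 implies it.
Every state satisfying the precondition satisfies the weakest precondition: the implication holds.
Answer: valid


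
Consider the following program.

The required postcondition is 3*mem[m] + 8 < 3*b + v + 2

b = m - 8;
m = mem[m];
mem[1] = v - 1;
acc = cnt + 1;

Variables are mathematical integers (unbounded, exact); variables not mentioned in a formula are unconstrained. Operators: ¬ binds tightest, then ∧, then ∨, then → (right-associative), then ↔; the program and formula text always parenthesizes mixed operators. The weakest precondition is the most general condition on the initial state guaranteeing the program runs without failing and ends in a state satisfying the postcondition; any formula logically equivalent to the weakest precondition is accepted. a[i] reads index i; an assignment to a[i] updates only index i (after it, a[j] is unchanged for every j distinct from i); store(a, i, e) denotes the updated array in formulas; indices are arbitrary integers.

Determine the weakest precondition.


Working backward. After the program, the postcondition 3*mem[m] + 8 < 3*b + v + 2 must hold; in canonical form it is 3*mem[m] < 3*b + v - 6.
Before acc := cnt + 1: 3*mem[m] < 3*b + v - 6
Before mem[1] := v - 1: 3*store(mem, 1, v - 1)[m] < 3*b + v - 6
Before m := mem[m]: 3*store(mem, 1, v - 1)[mem[m]] < 3*b + v - 6
Before b := m - 8: 3*store(mem, 1, v - 1)[mem[m]] < 3*m + v - 30
Answer: WP = 3*store(mem, 1, v - 1)[mem[m]] < 3*m + v - 30


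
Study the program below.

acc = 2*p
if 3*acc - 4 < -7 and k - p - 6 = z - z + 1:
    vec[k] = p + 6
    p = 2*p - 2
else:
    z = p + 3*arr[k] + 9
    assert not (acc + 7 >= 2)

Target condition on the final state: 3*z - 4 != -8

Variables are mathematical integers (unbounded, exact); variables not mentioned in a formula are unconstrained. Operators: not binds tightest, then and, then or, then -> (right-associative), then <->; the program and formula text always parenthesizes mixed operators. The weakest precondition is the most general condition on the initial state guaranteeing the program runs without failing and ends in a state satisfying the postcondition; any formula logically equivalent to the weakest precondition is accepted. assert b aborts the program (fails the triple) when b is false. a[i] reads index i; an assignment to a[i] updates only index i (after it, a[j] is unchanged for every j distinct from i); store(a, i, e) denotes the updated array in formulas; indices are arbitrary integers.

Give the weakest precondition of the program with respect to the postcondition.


Working backward. After the program, the postcondition 3*z - 4 != -8 must hold; in canonical form it is 3*z != -4.
Then branch requires 3*z != -4; else branch requires (not (acc >= -5)) and 9*arr[k] + 3*p != -31.
Before the if: ((3*acc < -3 and k = p + 7) -> 3*z != -4) and ((not (3*acc < -3 and k = p + 7)) -> ((not (acc >= -5)) and 9*arr[k] + 3*p != -31))
Before acc := 2*p: ((6*p < -3 and k = p + 7) -> 3*z != -4) and ((not (6*p < -3 and k = p + 7)) -> ((not (2*p >= -5)) and 9*arr[k] + 3*p != -31))
Answer: WP = ((6*p < -3 and k = p + 7) -> 3*z != -4) and ((not (6*p < -3 and k = p + 7)) -> ((not (2*p >= -5)) and 9*arr[k] + 3*p != -31))


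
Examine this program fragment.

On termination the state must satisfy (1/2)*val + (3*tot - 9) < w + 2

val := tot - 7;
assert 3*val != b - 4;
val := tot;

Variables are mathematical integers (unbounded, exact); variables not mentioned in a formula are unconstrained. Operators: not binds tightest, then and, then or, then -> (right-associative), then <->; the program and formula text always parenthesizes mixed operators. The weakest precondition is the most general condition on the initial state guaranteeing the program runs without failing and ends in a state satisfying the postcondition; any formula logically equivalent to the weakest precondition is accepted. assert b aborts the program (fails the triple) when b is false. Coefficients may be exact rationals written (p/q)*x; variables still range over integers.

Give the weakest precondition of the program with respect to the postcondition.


Working backward. After the program, the postcondition (1/2)*val + (3*tot - 9) < w + 2 must hold; in canonical form it is 3*tot + (1/2)*val < w + 11.
Before val := tot: (7/2)*tot < w + 11
Before assert 3*val != b - 4: 3*val != b - 4 and (7/2)*tot < w + 11
Before val := tot - 7: 3*tot != b + 17 and (7/2)*tot < w + 11
Answer: WP = 3*tot != b + 17 and (7/2)*tot < w + 11


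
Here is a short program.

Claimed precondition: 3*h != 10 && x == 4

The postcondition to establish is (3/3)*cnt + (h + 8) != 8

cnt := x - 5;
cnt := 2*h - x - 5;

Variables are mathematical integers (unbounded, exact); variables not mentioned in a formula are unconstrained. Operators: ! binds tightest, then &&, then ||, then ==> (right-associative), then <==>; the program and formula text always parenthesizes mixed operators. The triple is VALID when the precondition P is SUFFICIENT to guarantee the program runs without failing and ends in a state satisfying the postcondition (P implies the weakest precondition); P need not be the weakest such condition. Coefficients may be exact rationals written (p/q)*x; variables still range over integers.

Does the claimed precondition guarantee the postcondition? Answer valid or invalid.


Working backward. After the program, the postcondition (3/3)*cnt + (h + 8) != 8 must hold; in canonical form it is cnt + h != 0.
Before cnt := 2*h - x - 5: 3*h != x + 5
Before cnt := x - 5: 3*h != x + 5
The weakest precondition is 3*h != x + 5.
Check whether 3*h != 10 && x == 4 implies it.
Countermodel: at the initial state h = 3, x = 4, the precondition holds but the weakest precondition fails.
Answer: invalid


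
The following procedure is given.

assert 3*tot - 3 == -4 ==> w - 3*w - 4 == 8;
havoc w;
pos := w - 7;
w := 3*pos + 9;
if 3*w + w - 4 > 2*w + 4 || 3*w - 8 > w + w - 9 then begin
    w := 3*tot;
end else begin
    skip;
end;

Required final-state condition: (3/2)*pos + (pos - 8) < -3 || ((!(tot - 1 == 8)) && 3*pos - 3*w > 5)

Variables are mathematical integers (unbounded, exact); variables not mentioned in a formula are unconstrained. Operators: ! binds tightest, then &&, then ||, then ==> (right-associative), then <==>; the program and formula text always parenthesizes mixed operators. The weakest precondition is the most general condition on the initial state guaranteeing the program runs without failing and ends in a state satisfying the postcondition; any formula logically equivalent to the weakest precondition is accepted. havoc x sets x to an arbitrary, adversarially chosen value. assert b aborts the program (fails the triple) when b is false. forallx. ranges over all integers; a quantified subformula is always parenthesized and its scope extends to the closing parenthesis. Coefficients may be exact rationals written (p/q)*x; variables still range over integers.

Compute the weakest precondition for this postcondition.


Working backward. After the program, the postcondition (3/2)*pos + (pos - 8) < -3 || ((!(tot - 1 == 8)) && 3*pos - 3*w > 5) must hold; in canonical form it is (5/2)*pos < 5 || ((!(tot == 9)) && 3*pos > 3*w + 5).
Then branch requires (5/2)*pos < 5 || ((!(tot == 9)) && 3*pos > 9*tot + 5); else branch requires (5/2)*pos < 5 || ((!(tot == 9)) && 3*pos > 3*w + 5).
Before the if: ((2*w > 8 || w > -1) ==> ((5/2)*pos < 5 || ((!(tot == 9)) && 3*pos > 9*tot + 5))) && ((!(2*w > 8 || w > -1)) ==> ((5/2)*pos < 5 || ((!(tot == 9)) && 3*pos > 3*w + 5)))
Before w := 3*pos + 9: ((6*pos > -10 || 3*pos > -10) ==> ((5/2)*pos < 5 || ((!(tot == 9)) && 3*pos > 9*tot + 5))) && ((!(6*pos > -10 || 3*pos > -10)) ==> ((5/2)*pos < 5 || ((!(tot == 9)) && 6*pos < -32)))
Before pos := w - 7: ((6*w > 32 || 3*w > 11) ==> ((5/2)*w < 45/2 || ((!(tot == 9)) && 3*w > 9*tot + 26))) && ((!(6*w > 32 || 3*w > 11)) ==> ((5/2)*w < 45/2 || ((!(tot == 9)) && 6*w < 10)))
Before havoc w: forall w_1. (((6*w_1 > 32 || 3*w_1 > 11) ==> ((5/2)*w_1 < 45/2 || ((!(tot == 9)) && 3*w_1 > 9*tot + 26))) && ((!(6*w_1 > 32 || 3*w_1 > 11)) ==> ((5/2)*w_1 < 45/2 || ((!(tot == 9)) && 6*w_1 < 10))))
Before assert 3*tot - 3 == -4 ==> w - 3*w - 4 == 8: (3*tot == -1 ==> 2*w == -12) && (forall w_1. (((6*w_1 > 32 || 3*w_1 > 11) ==> ((5/2)*w_1 < 45/2 || ((!(tot == 9)) && 3*w_1 > 9*tot + 26))) && ((!(6*w_1 > 32 || 3*w_1 > 11)) ==> ((5/2)*w_1 < 45/2 || ((!(tot == 9)) && 6*w_1 < 10)))))
Answer: WP = (3*tot == -1 ==> 2*w == -12) && (forall w_1. (((6*w_1 > 32 || 3*w_1 > 11) ==> ((5/2)*w_1 < 45/2 || ((!(tot == 9)) && 3*w_1 > 9*tot + 26))) && ((!(6*w_1 > 32 || 3*w_1 > 11)) ==> ((5/2)*w_1 < 45/2 || ((!(tot == 9)) && 6*w_1 < 10)))))


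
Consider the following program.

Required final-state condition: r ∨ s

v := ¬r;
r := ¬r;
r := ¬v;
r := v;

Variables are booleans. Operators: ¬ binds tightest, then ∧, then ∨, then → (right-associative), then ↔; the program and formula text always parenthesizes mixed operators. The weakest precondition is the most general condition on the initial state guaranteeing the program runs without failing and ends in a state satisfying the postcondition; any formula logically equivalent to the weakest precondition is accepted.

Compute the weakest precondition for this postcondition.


Working backward. After the program, r ∨ s must hold.
Before r := v: v ∨ s
Before r := ¬v: v ∨ s
Before r := ¬r: v ∨ s
Before v := ¬r: (¬r) ∨ s
Answer: WP = (¬r) ∨ s


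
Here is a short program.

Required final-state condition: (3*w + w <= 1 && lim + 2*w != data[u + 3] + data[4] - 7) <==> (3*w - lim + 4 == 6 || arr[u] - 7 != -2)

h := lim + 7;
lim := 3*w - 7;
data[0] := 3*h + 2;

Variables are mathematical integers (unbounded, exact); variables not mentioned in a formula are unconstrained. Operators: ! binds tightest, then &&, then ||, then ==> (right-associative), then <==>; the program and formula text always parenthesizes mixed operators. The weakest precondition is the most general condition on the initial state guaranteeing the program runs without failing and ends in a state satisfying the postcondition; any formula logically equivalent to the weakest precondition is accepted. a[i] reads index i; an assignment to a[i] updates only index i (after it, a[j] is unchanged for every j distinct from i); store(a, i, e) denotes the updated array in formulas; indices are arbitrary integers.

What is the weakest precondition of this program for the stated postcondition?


Working backward. After the program, the postcondition (3*w + w <= 1 && lim + 2*w != data[u + 3] + data[4] - 7) <==> (3*w - lim + 4 == 6 || arr[u] - 7 != -2) must hold; in canonical form it is (4*w <= 1 && lim + 2*w != data[u + 3] + data[4] - 7) <==> (3*w == lim + 2 || arr[u] != 5).
Before data[0] := 3*h + 2: (4*w <= 1 && lim + 2*w != data[4] + store(data, 0, 3*h + 2)[u + 3] - 7) <==> (3*w == lim + 2 || arr[u] != 5)
Before lim := 3*w - 7: (4*w <= 1 && 5*w != data[4] + store(data, 0, 3*h + 2)[u + 3]) <==> arr[u] != 5
Before h := lim + 7: (4*w <= 1 && 5*w != data[4] + store(data, 0, 3*lim + 23)[u + 3]) <==> arr[u] != 5
Answer: WP = (4*w <= 1 && 5*w != data[4] + store(data, 0, 3*lim + 23)[u + 3]) <==> arr[u] != 5


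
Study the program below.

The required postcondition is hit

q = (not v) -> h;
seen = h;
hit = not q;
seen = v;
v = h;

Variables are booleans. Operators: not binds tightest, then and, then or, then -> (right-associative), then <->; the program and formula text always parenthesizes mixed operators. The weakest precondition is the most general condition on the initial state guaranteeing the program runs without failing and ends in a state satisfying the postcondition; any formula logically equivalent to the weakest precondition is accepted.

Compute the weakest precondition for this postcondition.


Working backward. After the program, hit must hold.
Before v := h: hit
Before seen := v: hit
Before hit := not q: not q
Before seen := h: not q
Before q := (not v) -> h: not ((not v) -> h)
Answer: WP = not ((not v) -> h)


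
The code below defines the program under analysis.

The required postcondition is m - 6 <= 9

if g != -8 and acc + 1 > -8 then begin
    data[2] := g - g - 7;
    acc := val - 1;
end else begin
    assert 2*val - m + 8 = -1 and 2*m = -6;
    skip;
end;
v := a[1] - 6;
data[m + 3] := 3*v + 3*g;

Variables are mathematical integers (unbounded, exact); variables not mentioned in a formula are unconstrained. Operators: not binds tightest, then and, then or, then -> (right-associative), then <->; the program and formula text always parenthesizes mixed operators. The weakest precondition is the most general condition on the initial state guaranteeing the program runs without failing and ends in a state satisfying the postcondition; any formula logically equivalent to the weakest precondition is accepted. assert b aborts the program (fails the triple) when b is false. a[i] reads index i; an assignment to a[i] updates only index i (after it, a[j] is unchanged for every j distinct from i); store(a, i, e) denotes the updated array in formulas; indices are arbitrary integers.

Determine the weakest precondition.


Working backward. After the program, the postcondition m - 6 <= 9 must hold; in canonical form it is m <= 15.
Before data[m + 3] := 3*v + 3*g: m <= 15
Before v := a[1] - 6: m <= 15
Then branch requires m <= 15; else branch requires 2*val = m - 9 and 2*m = -6 and m <= 15.
Before the if: ((g != -8 and acc > -9) -> m <= 15) and ((not (g != -8 and acc > -9)) -> (2*val = m - 9 and 2*m = -6 and m <= 15))
Answer: WP = ((g != -8 and acc > -9) -> m <= 15) and ((not (g != -8 and acc > -9)) -> (2*val = m - 9 and 2*m = -6 and m <= 15))


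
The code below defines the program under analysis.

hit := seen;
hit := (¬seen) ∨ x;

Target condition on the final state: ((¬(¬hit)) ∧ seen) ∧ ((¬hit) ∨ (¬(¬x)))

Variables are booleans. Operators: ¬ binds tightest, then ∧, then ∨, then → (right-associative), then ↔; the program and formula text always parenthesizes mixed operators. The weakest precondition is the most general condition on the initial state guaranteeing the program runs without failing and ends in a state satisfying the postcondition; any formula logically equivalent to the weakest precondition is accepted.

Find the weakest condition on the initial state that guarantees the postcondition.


Working backward. After the program, the postcondition ((¬(¬hit)) ∧ seen) ∧ ((¬hit) ∨ (¬(¬x))) must hold; in canonical form it is hit ∧ seen ∧ ((¬hit) ∨ x).
Before hit := (¬seen) ∨ x: ((¬seen) ∨ x) ∧ seen ∧ ((¬((¬seen) ∨ x)) ∨ x)
Before hit := seen: ((¬seen) ∨ x) ∧ seen ∧ ((¬((¬seen) ∨ x)) ∨ x)
Answer: WP = ((¬seen) ∨ x) ∧ seen ∧ ((¬((¬seen) ∨ x)) ∨ x)


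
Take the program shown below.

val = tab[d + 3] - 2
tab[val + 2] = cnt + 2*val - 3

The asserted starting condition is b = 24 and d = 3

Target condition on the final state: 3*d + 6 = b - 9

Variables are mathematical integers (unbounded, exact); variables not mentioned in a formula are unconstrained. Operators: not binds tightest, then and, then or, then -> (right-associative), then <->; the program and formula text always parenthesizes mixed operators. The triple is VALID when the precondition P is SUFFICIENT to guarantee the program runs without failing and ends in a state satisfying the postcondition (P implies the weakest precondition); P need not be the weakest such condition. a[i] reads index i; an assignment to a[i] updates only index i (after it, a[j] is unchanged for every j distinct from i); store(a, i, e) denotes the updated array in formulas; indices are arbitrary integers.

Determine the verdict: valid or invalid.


Working backward. After the program, the postcondition 3*d + 6 = b - 9 must hold; in canonical form it is 3*d = b - 15.
Before tab[val + 2] := cnt + 2*val - 3: 3*d = b - 15
Before val := tab[d + 3] - 2: 3*d = b - 15
The weakest precondition is 3*d = b - 15.
Check whether b = 24 and d = 3 implies it.
Every state satisfying the precondition satisfies the weakest precondition: the implication holds.
Answer: valid


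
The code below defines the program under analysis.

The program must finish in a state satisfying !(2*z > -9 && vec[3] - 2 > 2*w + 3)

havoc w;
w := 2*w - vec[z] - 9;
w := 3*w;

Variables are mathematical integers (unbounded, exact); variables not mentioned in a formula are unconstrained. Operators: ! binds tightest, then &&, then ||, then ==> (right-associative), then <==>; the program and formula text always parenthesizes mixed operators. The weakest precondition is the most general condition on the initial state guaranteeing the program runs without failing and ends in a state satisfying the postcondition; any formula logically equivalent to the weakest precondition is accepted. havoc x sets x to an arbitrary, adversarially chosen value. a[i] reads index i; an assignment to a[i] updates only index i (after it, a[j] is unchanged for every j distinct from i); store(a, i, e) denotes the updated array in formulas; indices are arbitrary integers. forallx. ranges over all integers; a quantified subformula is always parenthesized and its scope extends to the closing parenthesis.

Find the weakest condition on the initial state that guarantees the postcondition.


Working backward. After the program, the postcondition !(2*z > -9 && vec[3] - 2 > 2*w + 3) must hold; in canonical form it is !(2*z > -9 && vec[3] > 2*w + 5).
Before w := 3*w: !(2*z > -9 && vec[3] > 6*w + 5)
Before w := 2*w - vec[z] - 9: !(2*z > -9 && vec[3] + 6*vec[z] > 12*w - 49)
Before havoc w: forall w_1. (!(2*z > -9 && vec[3] + 6*vec[z] > 12*w_1 - 49))
Answer: WP = forall w_1. (!(2*z > -9 && vec[3] + 6*vec[z] > 12*w_1 - 49))


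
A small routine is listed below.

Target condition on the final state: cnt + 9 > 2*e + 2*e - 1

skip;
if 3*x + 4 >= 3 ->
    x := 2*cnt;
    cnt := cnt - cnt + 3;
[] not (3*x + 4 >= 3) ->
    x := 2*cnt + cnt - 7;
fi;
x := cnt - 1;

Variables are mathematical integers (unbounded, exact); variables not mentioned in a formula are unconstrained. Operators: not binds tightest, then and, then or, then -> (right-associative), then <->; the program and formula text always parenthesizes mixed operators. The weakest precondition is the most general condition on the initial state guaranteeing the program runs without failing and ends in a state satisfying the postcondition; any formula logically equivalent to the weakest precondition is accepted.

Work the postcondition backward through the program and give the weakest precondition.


Working backward. After the program, the postcondition cnt + 9 > 2*e + 2*e - 1 must hold; in canonical form it is cnt > 4*e - 10.
Before x := cnt - 1: cnt > 4*e - 10
Then branch requires 4*e < 13; else branch requires cnt > 4*e - 10.
Before the if: (3*x >= -1 -> 4*e < 13) and ((not (3*x >= -1)) -> cnt > 4*e - 10)
Before skip: (3*x >= -1 -> 4*e < 13) and ((not (3*x >= -1)) -> cnt > 4*e - 10)
Answer: WP = (3*x >= -1 -> 4*e < 13) and ((not (3*x >= -1)) -> cnt > 4*e - 10)


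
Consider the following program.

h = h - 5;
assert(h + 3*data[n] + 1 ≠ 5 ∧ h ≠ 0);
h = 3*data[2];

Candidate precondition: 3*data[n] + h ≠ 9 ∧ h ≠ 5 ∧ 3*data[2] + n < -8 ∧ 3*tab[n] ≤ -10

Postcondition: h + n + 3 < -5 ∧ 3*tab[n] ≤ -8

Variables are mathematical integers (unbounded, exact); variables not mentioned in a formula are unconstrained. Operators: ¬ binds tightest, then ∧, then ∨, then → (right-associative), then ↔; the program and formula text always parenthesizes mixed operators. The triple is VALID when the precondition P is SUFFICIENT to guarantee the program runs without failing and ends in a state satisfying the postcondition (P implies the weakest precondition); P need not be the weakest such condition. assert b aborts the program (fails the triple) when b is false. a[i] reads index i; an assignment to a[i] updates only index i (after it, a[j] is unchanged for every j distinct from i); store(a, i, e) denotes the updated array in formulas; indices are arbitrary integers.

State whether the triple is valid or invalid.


Working backward. After the program, the postcondition h + n + 3 < -5 ∧ 3*tab[n] ≤ -8 must hold; in canonical form it is h + n < -8 ∧ 3*tab[n] ≤ -8.
Before h := 3*data[2]: 3*data[2] + n < -8 ∧ 3*tab[n] ≤ -8
Before assert h + 3*data[n] + 1 ≠ 5 ∧ h ≠ 0: 3*data[n] + h ≠ 4 ∧ h ≠ 0 ∧ 3*data[2] + n < -8 ∧ 3*tab[n] ≤ -8
Before h := h - 5: 3*data[n] + h ≠ 9 ∧ h ≠ 5 ∧ 3*data[2] + n < -8 ∧ 3*tab[n] ≤ -8
The weakest precondition is 3*data[n] + h ≠ 9 ∧ h ≠ 5 ∧ 3*data[2] + n < -8 ∧ 3*tab[n] ≤ -8.
Check whether 3*data[n] + h ≠ 9 ∧ h ≠ 5 ∧ 3*data[2] + n < -8 ∧ 3*tab[n] ≤ -10 implies it.
Every state satisfying the precondition satisfies the weakest precondition: the implication holds.
Answer: valid


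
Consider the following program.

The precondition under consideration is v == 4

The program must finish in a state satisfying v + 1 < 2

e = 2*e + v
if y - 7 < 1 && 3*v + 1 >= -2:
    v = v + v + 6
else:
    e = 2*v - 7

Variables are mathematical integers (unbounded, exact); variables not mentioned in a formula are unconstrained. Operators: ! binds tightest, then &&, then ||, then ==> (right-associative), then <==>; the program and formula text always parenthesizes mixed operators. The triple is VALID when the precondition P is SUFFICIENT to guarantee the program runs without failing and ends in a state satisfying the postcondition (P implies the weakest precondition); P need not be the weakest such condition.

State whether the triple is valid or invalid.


Working backward. After the program, the postcondition v + 1 < 2 must hold; in canonical form it is v < 1.
Then branch requires 2*v < -5; else branch requires v < 1.
Before the if: ((y < 8 && 3*v >= -3) ==> 2*v < -5) && ((!(y < 8 && 3*v >= -3)) ==> v < 1)
Before e := 2*e + v: ((y < 8 && 3*v >= -3) ==> 2*v < -5) && ((!(y < 8 && 3*v >= -3)) ==> v < 1)
The weakest precondition is ((y < 8 && 3*v >= -3) ==> 2*v < -5) && ((!(y < 8 && 3*v >= -3)) ==> v < 1).
Check whether v == 4 implies it.
Countermodel: at the initial state v = 4, y = 0, the precondition holds but the weakest precondition fails.
Answer: invalid


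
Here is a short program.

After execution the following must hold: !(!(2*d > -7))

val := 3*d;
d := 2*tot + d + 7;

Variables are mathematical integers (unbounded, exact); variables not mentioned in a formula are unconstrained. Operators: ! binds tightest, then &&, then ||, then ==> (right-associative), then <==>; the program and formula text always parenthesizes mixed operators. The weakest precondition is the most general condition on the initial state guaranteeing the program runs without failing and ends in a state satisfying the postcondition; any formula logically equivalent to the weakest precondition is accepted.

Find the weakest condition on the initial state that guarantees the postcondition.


Working backward. After the program, the postcondition !(!(2*d > -7)) must hold; in canonical form it is 2*d > -7.
Before d := 2*tot + d + 7: 2*d + 4*tot > -21
Before val := 3*d: 2*d + 4*tot > -21
Answer: WP = 2*d + 4*tot > -21


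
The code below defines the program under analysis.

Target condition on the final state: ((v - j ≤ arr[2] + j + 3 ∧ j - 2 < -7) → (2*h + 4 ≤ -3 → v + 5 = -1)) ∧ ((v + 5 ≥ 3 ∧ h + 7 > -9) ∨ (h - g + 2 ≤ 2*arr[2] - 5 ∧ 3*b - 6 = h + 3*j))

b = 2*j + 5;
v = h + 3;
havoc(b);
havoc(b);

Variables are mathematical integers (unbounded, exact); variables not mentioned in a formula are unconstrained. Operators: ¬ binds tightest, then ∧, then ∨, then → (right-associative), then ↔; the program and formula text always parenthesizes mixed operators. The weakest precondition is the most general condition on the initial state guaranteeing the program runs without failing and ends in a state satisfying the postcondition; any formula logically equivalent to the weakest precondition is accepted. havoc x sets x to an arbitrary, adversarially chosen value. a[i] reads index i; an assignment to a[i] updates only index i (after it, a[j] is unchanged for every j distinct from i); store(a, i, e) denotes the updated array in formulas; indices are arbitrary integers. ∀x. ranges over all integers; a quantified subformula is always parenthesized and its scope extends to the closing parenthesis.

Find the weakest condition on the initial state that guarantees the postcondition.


Working backward. After the program, the postcondition ((v - j ≤ arr[2] + j + 3 ∧ j - 2 < -7) → (2*h + 4 ≤ -3 → v + 5 = -1)) ∧ ((v + 5 ≥ 3 ∧ h + 7 > -9) ∨ (h - g + 2 ≤ 2*arr[2] - 5 ∧ 3*b - 6 = h + 3*j)) must hold; in canonical form it is ((v ≤ arr[2] + 2*j + 3 ∧ j < -5) → (2*h ≤ -7 → v = -6)) ∧ ((v ≥ -2 ∧ h > -16) ∨ (h ≤ 2*arr[2] + g - 7 ∧ 3*b = h + 3*j + 6)).
Before havoc b: ∀b_1. (((v ≤ arr[2] + 2*j + 3 ∧ j < -5) → (2*h ≤ -7 → v = -6)) ∧ ((v ≥ -2 ∧ h > -16) ∨ (h ≤ 2*arr[2] + g - 7 ∧ 3*b_1 = h + 3*j + 6)))
Before havoc b: ∀b_1. (((v ≤ arr[2] + 2*j + 3 ∧ j < -5) → (2*h ≤ -7 → v = -6)) ∧ ((v ≥ -2 ∧ h > -16) ∨ (h ≤ 2*arr[2] + g - 7 ∧ 3*b_1 = h + 3*j + 6)))
Before v := h + 3: ∀b_1. (((h ≤ arr[2] + 2*j ∧ j < -5) → (2*h ≤ -7 → h = -9)) ∧ ((h ≥ -5 ∧ h > -16) ∨ (h ≤ 2*arr[2] + g - 7 ∧ 3*b_1 = h + 3*j + 6)))
Before b := 2*j + 5: ∀b_1. (((h ≤ arr[2] + 2*j ∧ j < -5) → (2*h ≤ -7 → h = -9)) ∧ ((h ≥ -5 ∧ h > -16) ∨ (h ≤ 2*arr[2] + g - 7 ∧ 3*b_1 = h + 3*j + 6)))
Answer: WP = ∀b_1. (((h ≤ arr[2] + 2*j ∧ j < -5) → (2*h ≤ -7 → h = -9)) ∧ ((h ≥ -5 ∧ h > -16) ∨ (h ≤ 2*arr[2] + g - 7 ∧ 3*b_1 = h + 3*j + 6)))


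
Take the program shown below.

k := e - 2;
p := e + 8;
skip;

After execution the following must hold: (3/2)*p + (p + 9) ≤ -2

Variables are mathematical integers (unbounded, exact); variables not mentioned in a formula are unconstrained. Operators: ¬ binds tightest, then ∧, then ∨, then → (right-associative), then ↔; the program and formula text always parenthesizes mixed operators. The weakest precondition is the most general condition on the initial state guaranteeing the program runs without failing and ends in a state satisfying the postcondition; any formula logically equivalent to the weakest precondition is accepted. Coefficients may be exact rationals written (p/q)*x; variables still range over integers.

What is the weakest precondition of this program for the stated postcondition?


Working backward. After the program, the postcondition (3/2)*p + (p + 9) ≤ -2 must hold; in canonical form it is (5/2)*p ≤ -11.
Before skip: (5/2)*p ≤ -11
Before p := e + 8: (5/2)*e ≤ -31
Before k := e - 2: (5/2)*e ≤ -31
Answer: WP = (5/2)*e ≤ -31


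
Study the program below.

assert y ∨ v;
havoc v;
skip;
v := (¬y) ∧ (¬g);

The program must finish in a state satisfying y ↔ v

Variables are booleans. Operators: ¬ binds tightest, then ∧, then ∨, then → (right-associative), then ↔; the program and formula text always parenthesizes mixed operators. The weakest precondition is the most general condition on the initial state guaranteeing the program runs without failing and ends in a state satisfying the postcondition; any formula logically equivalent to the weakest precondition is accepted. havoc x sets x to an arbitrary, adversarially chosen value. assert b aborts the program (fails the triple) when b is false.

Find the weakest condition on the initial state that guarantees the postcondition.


Working backward. After the program, y ↔ v must hold.
Before v := (¬y) ∧ (¬g): y ↔ ((¬y) ∧ (¬g))
Before skip: y ↔ ((¬y) ∧ (¬g))
Before havoc v: y ↔ ((¬y) ∧ (¬g))
Before assert y ∨ v: (y ∨ v) ∧ (y ↔ ((¬y) ∧ (¬g)))
Answer: WP = (y ∨ v) ∧ (y ↔ ((¬y) ∧ (¬g)))


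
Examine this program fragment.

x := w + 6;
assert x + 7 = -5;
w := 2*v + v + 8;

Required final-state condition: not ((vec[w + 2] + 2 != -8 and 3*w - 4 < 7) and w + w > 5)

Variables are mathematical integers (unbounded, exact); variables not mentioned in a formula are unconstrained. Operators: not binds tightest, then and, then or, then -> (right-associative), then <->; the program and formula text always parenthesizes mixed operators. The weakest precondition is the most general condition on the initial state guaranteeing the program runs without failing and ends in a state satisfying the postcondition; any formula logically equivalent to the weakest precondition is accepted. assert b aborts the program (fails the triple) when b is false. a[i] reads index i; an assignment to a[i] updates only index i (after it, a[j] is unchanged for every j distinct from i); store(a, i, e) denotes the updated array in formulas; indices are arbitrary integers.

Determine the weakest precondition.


Working backward. After the program, the postcondition not ((vec[w + 2] + 2 != -8 and 3*w - 4 < 7) and w + w > 5) must hold; in canonical form it is not (vec[w + 2] != -10 and 3*w < 11 and 2*w > 5).
Before w := 2*v + v + 8: not (vec[3*v + 10] != -10 and 9*v < -13 and 6*v > -11)
Before assert x + 7 = -5: x = -12 and (not (vec[3*v + 10] != -10 and 9*v < -13 and 6*v > -11))
Before x := w + 6: w = -18 and (not (vec[3*v + 10] != -10 and 9*v < -13 and 6*v > -11))
Answer: WP = w = -18 and (not (vec[3*v + 10] != -10 and 9*v < -13 and 6*v > -11))


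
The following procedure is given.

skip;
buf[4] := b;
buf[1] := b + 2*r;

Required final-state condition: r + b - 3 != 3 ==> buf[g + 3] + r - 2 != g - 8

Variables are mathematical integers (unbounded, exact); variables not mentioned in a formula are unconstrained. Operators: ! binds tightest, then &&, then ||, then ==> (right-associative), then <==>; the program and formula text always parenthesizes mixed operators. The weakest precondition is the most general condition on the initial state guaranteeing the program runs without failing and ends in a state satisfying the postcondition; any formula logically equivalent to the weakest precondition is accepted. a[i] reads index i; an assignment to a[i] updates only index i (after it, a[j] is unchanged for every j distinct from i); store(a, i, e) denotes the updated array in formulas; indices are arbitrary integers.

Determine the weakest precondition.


Working backward. After the program, the postcondition r + b - 3 != 3 ==> buf[g + 3] + r - 2 != g - 8 must hold; in canonical form it is b + r != 6 ==> buf[g + 3] + r != g - 6.
Before buf[1] := b + 2*r: b + r != 6 ==> store(buf, 1, b + 2*r)[g + 3] + r != g - 6
Before buf[4] := b: b + r != 6 ==> store(store(buf, 4, b), 1, b + 2*r)[g + 3] + r != g - 6
Before skip: b + r != 6 ==> store(store(buf, 4, b), 1, b + 2*r)[g + 3] + r != g - 6
Answer: WP = b + r != 6 ==> store(store(buf, 4, b), 1, b + 2*r)[g + 3] + r != g - 6


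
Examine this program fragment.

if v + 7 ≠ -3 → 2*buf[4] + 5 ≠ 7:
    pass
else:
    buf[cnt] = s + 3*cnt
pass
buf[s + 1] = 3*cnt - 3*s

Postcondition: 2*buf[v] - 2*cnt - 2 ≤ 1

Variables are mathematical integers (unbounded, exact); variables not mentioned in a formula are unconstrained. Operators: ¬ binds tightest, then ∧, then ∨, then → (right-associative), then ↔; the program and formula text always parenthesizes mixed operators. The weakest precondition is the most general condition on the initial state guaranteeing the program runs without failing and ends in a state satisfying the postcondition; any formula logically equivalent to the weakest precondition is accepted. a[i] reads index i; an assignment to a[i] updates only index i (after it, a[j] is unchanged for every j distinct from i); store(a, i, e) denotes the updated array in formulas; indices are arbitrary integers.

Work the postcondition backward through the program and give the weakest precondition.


Working backward. After the program, the postcondition 2*buf[v] - 2*cnt - 2 ≤ 1 must hold; in canonical form it is 2*buf[v] ≤ 2*cnt + 3.
Before buf[s + 1] := 3*cnt - 3*s: 2*store(buf, s + 1, 3*cnt - 3*s)[v] ≤ 2*cnt + 3
Before skip: 2*store(buf, s + 1, 3*cnt - 3*s)[v] ≤ 2*cnt + 3
Then branch requires 2*store(buf, s + 1, 3*cnt - 3*s)[v] ≤ 2*cnt + 3; else branch requires 2*store(store(buf, cnt, 3*cnt + s), s + 1, 3*cnt - 3*s)[v] ≤ 2*cnt + 3.
Before the if: ((v ≠ -10 → 2*buf[4] ≠ 2) → 2*store(buf, s + 1, 3*cnt - 3*s)[v] ≤ 2*cnt + 3) ∧ ((¬(v ≠ -10 → 2*buf[4] ≠ 2)) → 2*store(store(buf, cnt, 3*cnt + s), s + 1, 3*cnt - 3*s)[v] ≤ 2*cnt + 3)
Answer: WP = ((v ≠ -10 → 2*buf[4] ≠ 2) → 2*store(buf, s + 1, 3*cnt - 3*s)[v] ≤ 2*cnt + 3) ∧ ((¬(v ≠ -10 → 2*buf[4] ≠ 2)) → 2*store(store(buf, cnt, 3*cnt + s), s + 1, 3*cnt - 3*s)[v] ≤ 2*cnt + 3)
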